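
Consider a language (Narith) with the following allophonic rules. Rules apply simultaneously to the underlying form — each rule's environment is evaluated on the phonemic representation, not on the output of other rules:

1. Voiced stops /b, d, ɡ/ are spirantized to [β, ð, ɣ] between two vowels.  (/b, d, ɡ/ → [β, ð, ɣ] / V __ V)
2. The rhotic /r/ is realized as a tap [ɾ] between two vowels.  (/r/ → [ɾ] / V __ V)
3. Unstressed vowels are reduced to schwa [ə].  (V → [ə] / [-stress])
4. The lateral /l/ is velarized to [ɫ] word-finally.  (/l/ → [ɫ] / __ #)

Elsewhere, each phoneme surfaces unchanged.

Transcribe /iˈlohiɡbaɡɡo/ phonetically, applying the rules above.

/i/ meets the environment for rule 3 (in an unstressed syllable) → [ə].
/l/ (between /i/ and /o/) is in the target of rule 4 but the environment (word-finally) is not met → [l].
/o/ (between /l/ and /h/) is in the target of rule 3 but the environment (in an unstressed syllable) is not met → [o].
/h/ (between /o/ and /i/) is unaffected → [h].
/i/ meets the environment for rule 3 (in an unstressed syllable) → [ə].
/ɡ/ (between /i/ and /b/): rule 1 targets it, but not between two vowels → unchanged [ɡ].
/b/ (between /ɡ/ and /a/) is in the target of rule 1 but the environment (between two vowels) is not met → [b].
/a/ meets the environment for rule 3 (in an unstressed syllable) → [ə].
/ɡ/ (between /a/ and /ɡ/) fails the environment for rule 1, so it stays [ɡ].
/ɡ/ (between /ɡ/ and /o/) fails the environment for rule 1, so it stays [ɡ].
/o/ — word-final, in an unstressed syllable — surfaces as [ə] (rule 3).

[əˈlohəɡbəɡɡə]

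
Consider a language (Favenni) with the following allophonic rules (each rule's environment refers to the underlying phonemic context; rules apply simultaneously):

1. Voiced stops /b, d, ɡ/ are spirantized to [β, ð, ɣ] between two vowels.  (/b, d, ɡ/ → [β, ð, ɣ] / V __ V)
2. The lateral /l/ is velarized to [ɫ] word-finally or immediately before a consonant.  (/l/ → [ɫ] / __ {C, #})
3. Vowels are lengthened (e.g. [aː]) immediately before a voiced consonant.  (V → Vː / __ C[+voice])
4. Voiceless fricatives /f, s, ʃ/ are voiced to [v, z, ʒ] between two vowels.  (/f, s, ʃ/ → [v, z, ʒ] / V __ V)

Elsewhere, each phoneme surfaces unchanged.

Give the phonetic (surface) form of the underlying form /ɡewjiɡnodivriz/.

[ɡeːwjiːɡnoːðiːvriːz]

/ɡ/ (word-initial) fails the environment for rule 1, so it stays [ɡ].
/e/ meets the environment for rule 3 (before a voiced consonant) → [eː].
/w/ (between /e/ and /j/) is unaffected → [w].
/j/ (between /w/ and /i/) is unaffected → [j].
Rule 3 applies to /i/ (between /j/ and /ɡ/: before a voiced consonant) → [iː].
/ɡ/ (between /i/ and /n/) fails the environment for rule 1, so it stays [ɡ].
/n/ (between /ɡ/ and /o/): no rule targets it → [n].
Rule 3 applies to /o/ (between /n/ and /d/: before a voiced consonant) → [oː].
/d/ (between /o/ and /i/): between two vowels, so rule 1 applies → [ð].
/i/ — between /d/ and /v/, before a voiced consonant — surfaces as [iː] (rule 3).
/v/ — not in any rule's target class → [v].
/r/ stays [r].
Rule 3 applies to /i/ (between /r/ and /z/: before a voiced consonant) → [iː].
/z/ — not in any rule's target class → [z].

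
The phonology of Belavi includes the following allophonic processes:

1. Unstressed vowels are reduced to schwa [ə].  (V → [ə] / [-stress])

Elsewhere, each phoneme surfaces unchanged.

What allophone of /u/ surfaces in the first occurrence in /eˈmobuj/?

/u/ (between /b/ and /j/): in an unstressed syllable, so rule 1 applies → [ə].

[ə]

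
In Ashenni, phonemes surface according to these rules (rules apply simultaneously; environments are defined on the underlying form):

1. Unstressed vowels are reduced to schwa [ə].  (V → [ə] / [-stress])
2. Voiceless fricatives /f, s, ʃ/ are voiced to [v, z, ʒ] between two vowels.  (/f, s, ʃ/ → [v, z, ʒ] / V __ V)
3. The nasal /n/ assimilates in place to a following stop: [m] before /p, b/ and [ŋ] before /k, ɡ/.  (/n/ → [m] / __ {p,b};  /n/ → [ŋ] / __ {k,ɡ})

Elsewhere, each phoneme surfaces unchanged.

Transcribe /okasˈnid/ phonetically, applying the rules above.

Rule 1 applies to /o/ (word-initial: in an unstressed syllable) → [ə].
/a/ (between /k/ and /s/): in an unstressed syllable, so rule 1 applies → [ə].
/s/ (between /a/ and /n/) fails the environment for rule 2, so it stays [s].
/n/ (between /s/ and /i/): rule 3 targets it, but not before a labial or velar stop → unchanged [n].
/i/ — between /n/ and /d/; rule 1 does not apply here → [i].

[əkəsˈnid]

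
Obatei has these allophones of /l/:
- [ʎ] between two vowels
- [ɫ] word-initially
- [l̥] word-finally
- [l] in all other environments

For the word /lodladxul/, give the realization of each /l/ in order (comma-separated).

[ɫ], [l], [l̥]

Occurrence 1 (position 1): word-initially → [ɫ].
Occurrence 2 (position 4): no conditioning environment matches → elsewhere allophone [l].
Occurrence 3 (position 9): word-finally → [l̥].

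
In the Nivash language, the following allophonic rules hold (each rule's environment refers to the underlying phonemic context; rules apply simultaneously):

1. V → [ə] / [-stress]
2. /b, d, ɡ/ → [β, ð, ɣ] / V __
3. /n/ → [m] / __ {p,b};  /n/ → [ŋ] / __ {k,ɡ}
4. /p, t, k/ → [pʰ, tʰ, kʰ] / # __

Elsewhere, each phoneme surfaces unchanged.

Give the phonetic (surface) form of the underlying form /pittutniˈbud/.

/p/ (word-initial) occurs word-initially → [pʰ] by rule 4.
/i/ (between /p/ and /t/): in an unstressed syllable, so rule 1 applies → [ə].
/t/ (between /i/ and /t/) is in the target of rule 4 but the environment (word-initially) is not met → [t].
/t/ — between /t/ and /u/; rule 4 does not apply here → [t].
/u/ (between /t/ and /t/): in an unstressed syllable, so rule 1 applies → [ə].
/t/ (between /u/ and /n/) is in the target of rule 4 but the environment (word-initially) is not met → [t].
/n/ (between /t/ and /i/) is in the target of rule 3 but the environment (before a labial or velar stop) is not met → [n].
/i/ meets the environment for rule 1 (in an unstressed syllable) → [ə].
Rule 2 applies to /b/ (between /i/ and /u/: immediately after a vowel) → [β].
/u/ (between /b/ and /d/) fails the environment for rule 1, so it stays [u].
/d/ (word-final) occurs immediately after a vowel → [ð] by rule 2.

[pʰəttətnəˈβuð]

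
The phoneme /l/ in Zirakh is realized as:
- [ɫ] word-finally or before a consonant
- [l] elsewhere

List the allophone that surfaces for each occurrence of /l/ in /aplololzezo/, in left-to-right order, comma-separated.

Occurrence 1 (position 3): no conditioning environment matches → elsewhere allophone [l].
Occurrence 2 (position 5): no conditioning environment matches → elsewhere allophone [l].
Occurrence 3 (position 7): word-finally or before a consonant → [ɫ].

[l], [l], [ɫ]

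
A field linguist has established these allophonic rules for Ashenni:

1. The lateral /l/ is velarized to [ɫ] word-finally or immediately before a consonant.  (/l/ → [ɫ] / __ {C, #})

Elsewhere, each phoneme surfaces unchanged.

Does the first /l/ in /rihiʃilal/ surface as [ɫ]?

/l/ (between /i/ and /a/): rule 1 targets it, but not word-finally or immediately before a consonant → unchanged [l].
The actual realization is [l], not [ɫ].

No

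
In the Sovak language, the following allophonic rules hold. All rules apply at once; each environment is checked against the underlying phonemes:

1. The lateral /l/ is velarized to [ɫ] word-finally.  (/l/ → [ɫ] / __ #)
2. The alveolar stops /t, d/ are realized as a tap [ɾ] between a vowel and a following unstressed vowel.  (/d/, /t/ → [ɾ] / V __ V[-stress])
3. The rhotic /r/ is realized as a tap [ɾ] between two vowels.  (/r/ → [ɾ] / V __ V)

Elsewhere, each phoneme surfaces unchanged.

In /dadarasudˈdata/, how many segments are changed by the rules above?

Segments that undergo a rule: /d/ → [ɾ] (rule 2); /r/ → [ɾ] (rule 3); /t/ → [ɾ] (rule 2).
All other segments surface unchanged.

3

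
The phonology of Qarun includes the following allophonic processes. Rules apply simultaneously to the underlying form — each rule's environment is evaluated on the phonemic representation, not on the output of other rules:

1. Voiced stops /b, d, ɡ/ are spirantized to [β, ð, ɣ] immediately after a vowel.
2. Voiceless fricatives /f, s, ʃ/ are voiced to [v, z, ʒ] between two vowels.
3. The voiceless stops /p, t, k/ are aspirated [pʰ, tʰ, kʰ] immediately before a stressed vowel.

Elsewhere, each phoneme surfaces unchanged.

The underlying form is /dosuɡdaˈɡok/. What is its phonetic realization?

/d/ (word-initial) fails the environment for rule 1, so it stays [d].
/o/ (between /d/ and /s/) is unaffected → [o].
/s/ — between /o/ and /u/, between two vowels — surfaces as [z] (rule 2).
/u/ stays [u].
/ɡ/ (between /u/ and /d/) occurs immediately after a vowel → [ɣ] by rule 1.
/d/ (between /ɡ/ and /a/): rule 1 targets it, but not immediately after a vowel → unchanged [d].
/a/ stays [a].
/ɡ/ (between /a/ and /o/): immediately after a vowel, so rule 1 applies → [ɣ].
/o/ — not in any rule's target class → [o].
/k/ (word-final) fails the environment for rule 3, so it stays [k].

[dozuɣdaˈɣok]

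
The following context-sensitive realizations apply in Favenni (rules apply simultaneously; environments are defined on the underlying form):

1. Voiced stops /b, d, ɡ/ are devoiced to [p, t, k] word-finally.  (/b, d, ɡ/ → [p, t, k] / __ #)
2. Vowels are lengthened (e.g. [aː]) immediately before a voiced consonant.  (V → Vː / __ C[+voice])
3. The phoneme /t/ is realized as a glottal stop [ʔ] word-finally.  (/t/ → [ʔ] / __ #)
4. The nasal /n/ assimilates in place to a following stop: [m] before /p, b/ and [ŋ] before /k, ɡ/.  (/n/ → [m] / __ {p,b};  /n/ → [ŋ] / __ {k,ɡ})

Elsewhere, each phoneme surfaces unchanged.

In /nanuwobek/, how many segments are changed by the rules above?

Segments that undergo a rule: /a/ → [aː] (rule 2); /u/ → [uː] (rule 2); /o/ → [oː] (rule 2).
All other segments surface unchanged.

3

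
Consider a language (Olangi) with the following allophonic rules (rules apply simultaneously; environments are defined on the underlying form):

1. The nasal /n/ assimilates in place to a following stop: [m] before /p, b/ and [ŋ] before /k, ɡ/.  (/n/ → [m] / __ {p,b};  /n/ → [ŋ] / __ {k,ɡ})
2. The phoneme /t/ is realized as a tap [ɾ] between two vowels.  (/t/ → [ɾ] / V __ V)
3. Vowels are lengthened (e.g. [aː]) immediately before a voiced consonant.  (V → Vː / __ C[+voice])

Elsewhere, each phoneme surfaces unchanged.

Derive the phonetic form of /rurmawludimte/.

[ruːrmaːwluːdiːmte]

/r/ (word-initial) is unaffected → [r].
/u/ meets the environment for rule 3 (before a voiced consonant) → [uː].
/r/ — not in any rule's target class → [r].
/m/ stays [m].
/a/ meets the environment for rule 3 (before a voiced consonant) → [aː].
/w/ (between /a/ and /l/): no rule targets it → [w].
/l/ stays [l].
/u/ meets the environment for rule 3 (before a voiced consonant) → [uː].
/d/ (between /u/ and /i/) is unaffected → [d].
/i/ (between /d/ and /m/): before a voiced consonant, so rule 3 applies → [iː].
/m/ — not in any rule's target class → [m].
/t/ (between /m/ and /e/) fails the environment for rule 2, so it stays [t].
/e/ — word-final; rule 3 does not apply here → [e].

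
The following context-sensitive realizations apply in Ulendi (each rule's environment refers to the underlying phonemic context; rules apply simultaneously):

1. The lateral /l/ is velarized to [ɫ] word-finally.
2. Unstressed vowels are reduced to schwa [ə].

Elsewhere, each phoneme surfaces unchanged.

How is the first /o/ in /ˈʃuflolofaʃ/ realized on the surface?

[ə]

/o/ (between /l/ and /l/) occurs in an unstressed syllable → [ə] by rule 2.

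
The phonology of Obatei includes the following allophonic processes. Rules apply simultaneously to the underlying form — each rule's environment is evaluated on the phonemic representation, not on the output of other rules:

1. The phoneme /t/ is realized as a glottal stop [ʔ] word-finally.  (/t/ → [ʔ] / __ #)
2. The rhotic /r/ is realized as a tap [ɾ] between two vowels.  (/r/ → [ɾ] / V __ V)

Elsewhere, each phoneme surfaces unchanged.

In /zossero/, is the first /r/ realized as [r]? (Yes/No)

No

Rule 2 applies to /r/ (between /e/ and /o/: between two vowels) → [ɾ].
The actual realization is [ɾ], not [r].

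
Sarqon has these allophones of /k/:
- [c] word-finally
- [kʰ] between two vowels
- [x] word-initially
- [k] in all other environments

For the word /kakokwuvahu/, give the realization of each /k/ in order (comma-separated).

Occurrence 1 (position 1): word-initially → [x].
Occurrence 2 (position 3): between two vowels → [kʰ].
Occurrence 3 (position 5): no conditioning environment matches → elsewhere allophone [k].

[x], [kʰ], [k]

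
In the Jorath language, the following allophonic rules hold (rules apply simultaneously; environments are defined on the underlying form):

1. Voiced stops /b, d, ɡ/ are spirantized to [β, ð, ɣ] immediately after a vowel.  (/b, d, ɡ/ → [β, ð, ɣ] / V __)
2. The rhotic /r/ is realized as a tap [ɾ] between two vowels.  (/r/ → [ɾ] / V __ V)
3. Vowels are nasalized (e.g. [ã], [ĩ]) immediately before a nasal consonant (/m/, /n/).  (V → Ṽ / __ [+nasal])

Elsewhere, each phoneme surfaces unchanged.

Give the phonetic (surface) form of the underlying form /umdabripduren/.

[ũmdaβripduɾẽn]

/u/ (word-initial): before a nasal consonant, so rule 3 applies → [ũ].
/m/ — not in any rule's target class → [m].
/d/ (between /m/ and /a/) is in the target of rule 1 but the environment (immediately after a vowel) is not met → [d].
/a/ — between /d/ and /b/; rule 3 does not apply here → [a].
/b/ meets the environment for rule 1 (immediately after a vowel) → [β].
/r/ (between /b/ and /i/): rule 2 targets it, but not between two vowels → unchanged [r].
/i/ (between /r/ and /p/): rule 3 targets it, but not before a nasal consonant → unchanged [i].
/p/ stays [p].
/d/ (between /p/ and /u/): rule 1 targets it, but not immediately after a vowel → unchanged [d].
/u/ (between /d/ and /r/) is in the target of rule 3 but the environment (before a nasal consonant) is not met → [u].
/r/ (between /u/ and /e/): between two vowels, so rule 2 applies → [ɾ].
/e/ (between /r/ and /n/) occurs before a nasal consonant → [ẽ] by rule 3.
/n/ (word-final): no rule targets it → [n].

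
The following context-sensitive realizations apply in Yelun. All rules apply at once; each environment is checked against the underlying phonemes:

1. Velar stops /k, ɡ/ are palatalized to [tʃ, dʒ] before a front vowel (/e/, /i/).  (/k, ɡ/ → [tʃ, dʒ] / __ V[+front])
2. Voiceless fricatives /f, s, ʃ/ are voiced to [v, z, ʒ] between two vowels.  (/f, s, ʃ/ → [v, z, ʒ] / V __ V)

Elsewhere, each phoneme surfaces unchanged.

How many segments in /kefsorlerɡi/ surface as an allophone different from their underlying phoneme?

2

Segments that undergo a rule: /k/ → [tʃ] (rule 1); /ɡ/ → [dʒ] (rule 1).
All other segments surface unchanged.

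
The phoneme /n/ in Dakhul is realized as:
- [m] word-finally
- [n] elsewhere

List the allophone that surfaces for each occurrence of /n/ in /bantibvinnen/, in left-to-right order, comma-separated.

[n], [n], [n], [m]

Occurrence 1 (position 3): no conditioning environment matches → elsewhere allophone [n].
Occurrence 2 (position 9): no conditioning environment matches → elsewhere allophone [n].
Occurrence 3 (position 10): no conditioning environment matches → elsewhere allophone [n].
Occurrence 4 (position 12): word-finally → [m].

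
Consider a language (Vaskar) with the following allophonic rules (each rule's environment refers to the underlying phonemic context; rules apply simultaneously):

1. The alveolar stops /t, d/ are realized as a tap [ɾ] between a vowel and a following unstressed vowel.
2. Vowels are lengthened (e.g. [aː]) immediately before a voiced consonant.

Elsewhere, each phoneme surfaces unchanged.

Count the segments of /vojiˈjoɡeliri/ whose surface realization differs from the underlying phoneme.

5

Segments that undergo a rule: /o/ → [oː] (rule 2); /i/ → [iː] (rule 2); /o/ → [oː] (rule 2); /e/ → [eː] (rule 2); /i/ → [iː] (rule 2).
All other segments surface unchanged.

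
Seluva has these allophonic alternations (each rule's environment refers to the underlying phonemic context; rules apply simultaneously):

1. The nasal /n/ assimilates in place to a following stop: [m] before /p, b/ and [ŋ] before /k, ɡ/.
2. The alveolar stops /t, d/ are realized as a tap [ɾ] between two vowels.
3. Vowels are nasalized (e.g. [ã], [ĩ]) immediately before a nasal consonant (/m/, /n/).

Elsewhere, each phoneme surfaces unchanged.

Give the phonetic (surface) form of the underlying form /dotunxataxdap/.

/d/ — word-initial; rule 2 does not apply here → [d].
/o/ — between /d/ and /t/; rule 3 does not apply here → [o].
/t/ meets the environment for rule 2 (between two vowels) → [ɾ].
/u/ (between /t/ and /n/): before a nasal consonant, so rule 3 applies → [ũ].
/n/ — between /u/ and /x/; rule 1 does not apply here → [n].
/x/ (between /n/ and /a/): no rule targets it → [x].
/a/ (between /x/ and /t/) is in the target of rule 3 but the environment (before a nasal consonant) is not met → [a].
/t/ (between /a/ and /a/): between two vowels, so rule 2 applies → [ɾ].
/a/ — between /t/ and /x/; rule 3 does not apply here → [a].
/x/ stays [x].
/d/ (between /x/ and /a/) is in the target of rule 2 but the environment (between two vowels) is not met → [d].
/a/ (between /d/ and /p/): rule 3 targets it, but not before a nasal consonant → unchanged [a].
/p/ (word-final) is unaffected → [p].

[doɾũnxaɾaxdap]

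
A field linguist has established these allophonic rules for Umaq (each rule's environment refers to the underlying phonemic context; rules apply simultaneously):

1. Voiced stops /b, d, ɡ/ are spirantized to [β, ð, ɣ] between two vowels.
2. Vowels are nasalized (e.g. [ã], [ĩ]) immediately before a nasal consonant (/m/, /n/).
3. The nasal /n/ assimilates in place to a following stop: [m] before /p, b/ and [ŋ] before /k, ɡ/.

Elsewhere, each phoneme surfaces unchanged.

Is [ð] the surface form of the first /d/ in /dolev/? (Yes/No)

No

/d/ (word-initial) is in the target of rule 1 but the environment (between two vowels) is not met → [d].
The actual realization is [d], not [ð].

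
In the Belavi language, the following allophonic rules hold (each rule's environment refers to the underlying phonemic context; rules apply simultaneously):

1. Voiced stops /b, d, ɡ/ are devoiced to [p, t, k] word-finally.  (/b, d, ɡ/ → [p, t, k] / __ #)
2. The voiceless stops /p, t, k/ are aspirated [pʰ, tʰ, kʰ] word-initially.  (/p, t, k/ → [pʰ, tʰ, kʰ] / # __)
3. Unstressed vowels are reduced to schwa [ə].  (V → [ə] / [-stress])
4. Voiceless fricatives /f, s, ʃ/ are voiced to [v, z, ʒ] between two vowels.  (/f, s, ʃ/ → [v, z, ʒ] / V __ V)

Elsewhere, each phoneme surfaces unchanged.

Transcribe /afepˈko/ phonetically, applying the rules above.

[əvəpˈko]

/a/ — word-initial, in an unstressed syllable — surfaces as [ə] (rule 3).
/f/ meets the environment for rule 4 (between two vowels) → [v].
/e/ — between /f/ and /p/, in an unstressed syllable — surfaces as [ə] (rule 3).
/p/ (between /e/ and /k/): rule 2 targets it, but not word-initially → unchanged [p].
/k/ (between /p/ and /o/): rule 2 targets it, but not word-initially → unchanged [k].
/o/ (word-final) is in the target of rule 3 but the environment (in an unstressed syllable) is not met → [o].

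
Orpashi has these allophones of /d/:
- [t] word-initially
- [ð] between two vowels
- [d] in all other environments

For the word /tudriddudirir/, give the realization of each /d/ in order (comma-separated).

Occurrence 1 (position 3): no conditioning environment matches → elsewhere allophone [d].
Occurrence 2 (position 6): no conditioning environment matches → elsewhere allophone [d].
Occurrence 3 (position 7): no conditioning environment matches → elsewhere allophone [d].
Occurrence 4 (position 9): between two vowels → [ð].

[d], [d], [d], [ð]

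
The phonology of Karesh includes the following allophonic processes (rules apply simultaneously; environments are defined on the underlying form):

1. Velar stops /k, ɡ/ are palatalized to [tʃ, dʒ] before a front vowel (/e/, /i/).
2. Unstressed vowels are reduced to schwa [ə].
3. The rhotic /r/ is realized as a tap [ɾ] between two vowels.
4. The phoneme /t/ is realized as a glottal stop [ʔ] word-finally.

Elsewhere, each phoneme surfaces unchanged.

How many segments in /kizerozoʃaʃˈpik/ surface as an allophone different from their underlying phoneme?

7

Segments that undergo a rule: /k/ → [tʃ] (rule 1); /i/ → [ə] (rule 2); /e/ → [ə] (rule 2); /r/ → [ɾ] (rule 3); /o/ → [ə] (rule 2); /o/ → [ə] (rule 2); /a/ → [ə] (rule 2).
All other segments surface unchanged.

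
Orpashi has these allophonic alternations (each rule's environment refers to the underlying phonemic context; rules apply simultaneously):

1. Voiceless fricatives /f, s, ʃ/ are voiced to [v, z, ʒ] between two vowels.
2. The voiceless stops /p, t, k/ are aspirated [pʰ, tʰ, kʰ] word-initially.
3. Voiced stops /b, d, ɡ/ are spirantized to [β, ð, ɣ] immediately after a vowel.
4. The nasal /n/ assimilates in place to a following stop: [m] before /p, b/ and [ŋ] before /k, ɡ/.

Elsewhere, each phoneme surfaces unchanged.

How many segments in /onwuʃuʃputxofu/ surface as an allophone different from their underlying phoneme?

2

Segments that undergo a rule: /ʃ/ → [ʒ] (rule 1); /f/ → [v] (rule 1).
All other segments surface unchanged.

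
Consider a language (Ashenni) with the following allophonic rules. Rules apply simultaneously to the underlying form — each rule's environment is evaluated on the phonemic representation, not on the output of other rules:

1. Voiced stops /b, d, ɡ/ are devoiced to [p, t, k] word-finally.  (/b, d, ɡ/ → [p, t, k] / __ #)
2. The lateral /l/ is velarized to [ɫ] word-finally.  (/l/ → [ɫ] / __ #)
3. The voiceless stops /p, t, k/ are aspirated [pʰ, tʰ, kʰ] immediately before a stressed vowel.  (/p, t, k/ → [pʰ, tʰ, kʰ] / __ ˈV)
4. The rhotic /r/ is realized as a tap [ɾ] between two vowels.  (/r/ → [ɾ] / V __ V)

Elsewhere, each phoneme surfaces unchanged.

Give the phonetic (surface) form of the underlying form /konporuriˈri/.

[konpoɾuɾiˈɾi]

/k/ (word-initial) is in the target of rule 3 but the environment (immediately before a stressed vowel) is not met → [k].
/o/ (between /k/ and /n/) is unaffected → [o].
/n/ stays [n].
/p/ (between /n/ and /o/) is in the target of rule 3 but the environment (immediately before a stressed vowel) is not met → [p].
/o/ — not in any rule's target class → [o].
/r/ meets the environment for rule 4 (between two vowels) → [ɾ].
/u/ (between /r/ and /r/): no rule targets it → [u].
/r/ (between /u/ and /i/): between two vowels, so rule 4 applies → [ɾ].
/i/ (between /r/ and /r/): no rule targets it → [i].
/r/ (between /i/ and /i/): between two vowels, so rule 4 applies → [ɾ].
/i/ — not in any rule's target class → [i].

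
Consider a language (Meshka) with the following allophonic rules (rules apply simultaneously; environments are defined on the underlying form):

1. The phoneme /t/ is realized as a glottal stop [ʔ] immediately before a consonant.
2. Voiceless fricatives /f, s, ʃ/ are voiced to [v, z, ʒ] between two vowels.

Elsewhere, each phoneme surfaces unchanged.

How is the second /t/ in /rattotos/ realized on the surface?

/t/ (between /t/ and /o/) fails the environment for rule 1, so it stays [t].

[t]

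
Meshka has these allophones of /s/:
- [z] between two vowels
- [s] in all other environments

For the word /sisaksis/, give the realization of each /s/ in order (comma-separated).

[s], [z], [s], [s]

Occurrence 1 (position 1): no conditioning environment matches → elsewhere allophone [s].
Occurrence 2 (position 3): between two vowels → [z].
Occurrence 3 (position 6): no conditioning environment matches → elsewhere allophone [s].
Occurrence 4 (position 8): no conditioning environment matches → elsewhere allophone [s].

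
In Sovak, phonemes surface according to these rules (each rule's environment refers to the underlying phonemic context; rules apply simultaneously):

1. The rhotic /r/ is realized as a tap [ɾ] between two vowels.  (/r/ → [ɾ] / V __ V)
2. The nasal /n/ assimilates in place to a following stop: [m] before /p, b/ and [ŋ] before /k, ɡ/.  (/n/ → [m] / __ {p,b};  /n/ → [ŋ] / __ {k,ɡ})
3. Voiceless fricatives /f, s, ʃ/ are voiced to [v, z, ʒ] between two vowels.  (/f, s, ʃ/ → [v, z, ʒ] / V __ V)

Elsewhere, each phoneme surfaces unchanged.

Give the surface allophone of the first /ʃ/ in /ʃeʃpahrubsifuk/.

/ʃ/ — word-initial; rule 3 does not apply here → [ʃ].

[ʃ]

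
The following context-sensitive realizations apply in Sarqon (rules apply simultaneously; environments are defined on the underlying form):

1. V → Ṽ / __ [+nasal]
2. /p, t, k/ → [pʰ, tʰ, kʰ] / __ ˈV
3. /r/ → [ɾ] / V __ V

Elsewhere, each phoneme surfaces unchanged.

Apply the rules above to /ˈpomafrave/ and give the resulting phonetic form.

/p/ (word-initial) occurs immediately before a stressed vowel → [pʰ] by rule 2.
/o/ (between /p/ and /m/): before a nasal consonant, so rule 1 applies → [õ].
/m/ — not in any rule's target class → [m].
/a/ — between /m/ and /f/; rule 1 does not apply here → [a].
/f/ stays [f].
/r/ (between /f/ and /a/) is in the target of rule 3 but the environment (between two vowels) is not met → [r].
/a/ (between /r/ and /v/) is in the target of rule 1 but the environment (before a nasal consonant) is not met → [a].
/v/ — not in any rule's target class → [v].
/e/ — word-final; rule 1 does not apply here → [e].

[ˈpʰõmafrave]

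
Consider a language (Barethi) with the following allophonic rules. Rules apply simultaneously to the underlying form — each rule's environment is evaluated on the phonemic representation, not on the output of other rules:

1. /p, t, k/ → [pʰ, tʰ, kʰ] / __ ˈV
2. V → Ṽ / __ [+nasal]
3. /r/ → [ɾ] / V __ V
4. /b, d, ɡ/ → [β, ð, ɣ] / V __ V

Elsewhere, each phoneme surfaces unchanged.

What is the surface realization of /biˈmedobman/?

/b/ (word-initial) is in the target of rule 4 but the environment (between two vowels) is not met → [b].
/i/ (between /b/ and /m/): before a nasal consonant, so rule 2 applies → [ĩ].
/m/ — not in any rule's target class → [m].
/e/ (between /m/ and /d/): rule 2 targets it, but not before a nasal consonant → unchanged [e].
/d/ meets the environment for rule 4 (between two vowels) → [ð].
/o/ (between /d/ and /b/) is in the target of rule 2 but the environment (before a nasal consonant) is not met → [o].
/b/ (between /o/ and /m/): rule 4 targets it, but not between two vowels → unchanged [b].
/m/ — not in any rule's target class → [m].
/a/ — between /m/ and /n/, before a nasal consonant — surfaces as [ã] (rule 2).
/n/ (word-final): no rule targets it → [n].

[bĩˈmeðobmãn]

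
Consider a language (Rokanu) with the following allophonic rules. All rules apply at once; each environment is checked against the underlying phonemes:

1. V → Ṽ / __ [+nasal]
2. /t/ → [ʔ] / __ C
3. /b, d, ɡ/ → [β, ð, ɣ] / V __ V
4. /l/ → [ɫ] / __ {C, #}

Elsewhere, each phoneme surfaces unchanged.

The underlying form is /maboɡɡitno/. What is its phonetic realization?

/m/ (word-initial): no rule targets it → [m].
/a/ (between /m/ and /b/) is in the target of rule 1 but the environment (before a nasal consonant) is not met → [a].
/b/ meets the environment for rule 3 (between two vowels) → [β].
/o/ (between /b/ and /ɡ/) fails the environment for rule 1, so it stays [o].
/ɡ/ (between /o/ and /ɡ/) fails the environment for rule 3, so it stays [ɡ].
/ɡ/ (between /ɡ/ and /i/) is in the target of rule 3 but the environment (between two vowels) is not met → [ɡ].
/i/ — between /ɡ/ and /t/; rule 1 does not apply here → [i].
Rule 2 applies to /t/ (between /i/ and /n/: immediately before a consonant) → [ʔ].
/n/ (between /t/ and /o/): no rule targets it → [n].
/o/ (word-final) fails the environment for rule 1, so it stays [o].

[maβoɡɡiʔno]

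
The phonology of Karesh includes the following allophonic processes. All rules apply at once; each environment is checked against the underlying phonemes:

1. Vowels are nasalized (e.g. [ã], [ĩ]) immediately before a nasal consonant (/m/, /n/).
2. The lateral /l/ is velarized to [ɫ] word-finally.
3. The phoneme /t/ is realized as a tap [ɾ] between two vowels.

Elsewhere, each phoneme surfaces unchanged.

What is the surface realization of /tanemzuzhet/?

/t/ (word-initial) is in the target of rule 3 but the environment (between two vowels) is not met → [t].
/a/ — between /t/ and /n/, before a nasal consonant — surfaces as [ã] (rule 1).
/n/ (between /a/ and /e/) is unaffected → [n].
/e/ meets the environment for rule 1 (before a nasal consonant) → [ẽ].
/m/ (between /e/ and /z/): no rule targets it → [m].
/z/ (between /m/ and /u/) is unaffected → [z].
/u/ (between /z/ and /z/): rule 1 targets it, but not before a nasal consonant → unchanged [u].
/z/ (between /u/ and /h/): no rule targets it → [z].
/h/ (between /z/ and /e/) is unaffected → [h].
/e/ (between /h/ and /t/) is in the target of rule 1 but the environment (before a nasal consonant) is not met → [e].
/t/ — word-final; rule 3 does not apply here → [t].

[tãnẽmzuzhet]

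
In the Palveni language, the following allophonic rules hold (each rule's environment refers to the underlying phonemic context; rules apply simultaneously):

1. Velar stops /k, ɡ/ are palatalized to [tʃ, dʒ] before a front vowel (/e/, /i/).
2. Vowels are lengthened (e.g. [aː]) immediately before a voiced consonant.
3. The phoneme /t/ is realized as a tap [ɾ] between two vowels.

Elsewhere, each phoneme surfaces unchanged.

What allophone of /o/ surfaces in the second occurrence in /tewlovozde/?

[oː]

/o/ (between /v/ and /z/): before a voiced consonant, so rule 2 applies → [oː].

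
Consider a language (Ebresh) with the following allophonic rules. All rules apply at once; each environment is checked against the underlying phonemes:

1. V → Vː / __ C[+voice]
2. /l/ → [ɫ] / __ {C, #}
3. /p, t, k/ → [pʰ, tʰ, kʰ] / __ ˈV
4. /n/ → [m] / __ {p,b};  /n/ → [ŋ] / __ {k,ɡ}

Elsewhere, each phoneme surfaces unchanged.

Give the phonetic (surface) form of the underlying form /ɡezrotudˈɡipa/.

/ɡ/ — not in any rule's target class → [ɡ].
/e/ meets the environment for rule 1 (before a voiced consonant) → [eː].
/z/ stays [z].
/r/ (between /z/ and /o/): no rule targets it → [r].
/o/ (between /r/ and /t/) fails the environment for rule 1, so it stays [o].
/t/ (between /o/ and /u/): rule 3 targets it, but not immediately before a stressed vowel → unchanged [t].
/u/ meets the environment for rule 1 (before a voiced consonant) → [uː].
/d/ — not in any rule's target class → [d].
/ɡ/ stays [ɡ].
/i/ — between /ɡ/ and /p/; rule 1 does not apply here → [i].
/p/ (between /i/ and /a/) is in the target of rule 3 but the environment (immediately before a stressed vowel) is not met → [p].
/a/ — word-final; rule 1 does not apply here → [a].

[ɡeːzrotuːdˈɡipa]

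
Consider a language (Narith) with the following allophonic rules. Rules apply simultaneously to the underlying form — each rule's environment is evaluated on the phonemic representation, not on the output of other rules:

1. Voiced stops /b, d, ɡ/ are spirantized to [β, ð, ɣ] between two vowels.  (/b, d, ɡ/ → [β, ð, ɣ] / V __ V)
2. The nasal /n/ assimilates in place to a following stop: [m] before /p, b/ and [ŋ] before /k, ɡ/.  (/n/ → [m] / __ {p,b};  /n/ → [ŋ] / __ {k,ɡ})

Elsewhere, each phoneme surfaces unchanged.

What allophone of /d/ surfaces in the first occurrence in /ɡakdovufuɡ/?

[d]

/d/ (between /k/ and /o/) is in the target of rule 1 but the environment (between two vowels) is not met → [d].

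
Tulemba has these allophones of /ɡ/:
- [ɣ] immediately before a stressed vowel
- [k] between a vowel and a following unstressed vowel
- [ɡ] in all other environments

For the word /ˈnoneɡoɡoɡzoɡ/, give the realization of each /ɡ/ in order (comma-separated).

Occurrence 1 (position 5): between a vowel and a following unstressed vowel → [k].
Occurrence 2 (position 7): between a vowel and a following unstressed vowel → [k].
Occurrence 3 (position 9): no conditioning environment matches → elsewhere allophone [ɡ].
Occurrence 4 (position 12): no conditioning environment matches → elsewhere allophone [ɡ].

[k], [k], [ɡ], [ɡ]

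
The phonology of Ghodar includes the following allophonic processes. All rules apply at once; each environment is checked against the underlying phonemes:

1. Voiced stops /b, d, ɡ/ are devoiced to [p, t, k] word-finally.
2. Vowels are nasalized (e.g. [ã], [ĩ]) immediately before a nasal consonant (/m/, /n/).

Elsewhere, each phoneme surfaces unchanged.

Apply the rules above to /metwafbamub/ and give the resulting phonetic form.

[metwafbãmup]

/m/ — not in any rule's target class → [m].
/e/ (between /m/ and /t/): rule 2 targets it, but not before a nasal consonant → unchanged [e].
/t/ stays [t].
/w/ — not in any rule's target class → [w].
/a/ (between /w/ and /f/): rule 2 targets it, but not before a nasal consonant → unchanged [a].
/f/ (between /a/ and /b/): no rule targets it → [f].
/b/ — between /f/ and /a/; rule 1 does not apply here → [b].
/a/ meets the environment for rule 2 (before a nasal consonant) → [ã].
/m/ (between /a/ and /u/): no rule targets it → [m].
/u/ — between /m/ and /b/; rule 2 does not apply here → [u].
/b/ — word-final, word-finally — surfaces as [p] (rule 1).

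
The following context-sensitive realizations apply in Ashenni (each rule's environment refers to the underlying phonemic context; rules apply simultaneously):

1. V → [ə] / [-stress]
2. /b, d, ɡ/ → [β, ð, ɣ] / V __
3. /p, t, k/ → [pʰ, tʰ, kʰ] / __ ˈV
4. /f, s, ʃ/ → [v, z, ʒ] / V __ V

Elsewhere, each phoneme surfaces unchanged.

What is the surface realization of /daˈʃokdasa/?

[dəˈʒokdəzə]

/d/ (word-initial) fails the environment for rule 2, so it stays [d].
Rule 1 applies to /a/ (between /d/ and /ʃ/: in an unstressed syllable) → [ə].
/ʃ/ (between /a/ and /o/): between two vowels, so rule 4 applies → [ʒ].
/o/ (between /ʃ/ and /k/) fails the environment for rule 1, so it stays [o].
/k/ — between /o/ and /d/; rule 3 does not apply here → [k].
/d/ (between /k/ and /a/) fails the environment for rule 2, so it stays [d].
/a/ (between /d/ and /s/): in an unstressed syllable, so rule 1 applies → [ə].
/s/ — between /a/ and /a/, between two vowels — surfaces as [z] (rule 4).
/a/ — word-final, in an unstressed syllable — surfaces as [ə] (rule 1).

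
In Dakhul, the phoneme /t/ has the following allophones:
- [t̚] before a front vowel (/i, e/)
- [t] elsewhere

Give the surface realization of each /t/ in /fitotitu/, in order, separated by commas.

Occurrence 1 (position 3): no conditioning environment matches → elsewhere allophone [t].
Occurrence 2 (position 5): before a front vowel (/i, e/) → [t̚].
Occurrence 3 (position 7): no conditioning environment matches → elsewhere allophone [t].

[t], [t̚], [t]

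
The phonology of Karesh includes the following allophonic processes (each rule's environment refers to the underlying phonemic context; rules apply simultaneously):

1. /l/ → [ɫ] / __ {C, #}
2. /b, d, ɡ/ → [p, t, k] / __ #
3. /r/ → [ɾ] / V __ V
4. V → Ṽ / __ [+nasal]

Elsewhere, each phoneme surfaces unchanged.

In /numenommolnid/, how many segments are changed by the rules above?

5

Segments that undergo a rule: /u/ → [ũ] (rule 4); /e/ → [ẽ] (rule 4); /o/ → [õ] (rule 4); /l/ → [ɫ] (rule 1); /d/ → [t] (rule 2).
All other segments surface unchanged.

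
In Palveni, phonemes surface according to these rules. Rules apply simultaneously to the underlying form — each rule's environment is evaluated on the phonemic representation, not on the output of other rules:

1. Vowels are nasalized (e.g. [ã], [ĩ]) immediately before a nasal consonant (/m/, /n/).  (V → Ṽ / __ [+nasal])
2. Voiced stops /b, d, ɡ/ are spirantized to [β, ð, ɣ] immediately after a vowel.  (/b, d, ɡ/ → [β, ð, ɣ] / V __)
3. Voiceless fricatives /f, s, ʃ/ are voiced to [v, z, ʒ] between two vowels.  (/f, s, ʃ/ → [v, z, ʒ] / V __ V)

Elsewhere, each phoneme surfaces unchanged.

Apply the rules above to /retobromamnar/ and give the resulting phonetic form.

[retoβrõmãmnar]

/e/ (between /r/ and /t/) fails the environment for rule 1, so it stays [e].
/o/ (between /t/ and /b/) fails the environment for rule 1, so it stays [o].
/b/ — between /o/ and /r/, immediately after a vowel — surfaces as [β] (rule 2).
/o/ meets the environment for rule 1 (before a nasal consonant) → [õ].
/a/ meets the environment for rule 1 (before a nasal consonant) → [ã].
/a/ — between /n/ and /r/; rule 1 does not apply here → [a].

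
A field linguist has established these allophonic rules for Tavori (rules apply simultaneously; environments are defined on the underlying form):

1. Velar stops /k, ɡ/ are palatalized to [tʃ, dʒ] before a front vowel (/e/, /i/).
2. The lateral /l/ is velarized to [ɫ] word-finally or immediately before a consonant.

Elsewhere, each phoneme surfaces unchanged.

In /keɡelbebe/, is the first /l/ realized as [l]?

No

Rule 2 applies to /l/ (between /e/ and /b/: word-finally or immediately before a consonant) → [ɫ].
The actual realization is [ɫ], not [l].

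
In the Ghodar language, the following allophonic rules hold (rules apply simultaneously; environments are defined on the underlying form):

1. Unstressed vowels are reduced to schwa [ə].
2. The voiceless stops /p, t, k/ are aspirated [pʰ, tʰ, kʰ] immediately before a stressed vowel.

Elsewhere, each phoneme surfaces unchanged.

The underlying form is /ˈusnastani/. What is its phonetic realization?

[ˈusnəstənə]

/u/ (word-initial) is in the target of rule 1 but the environment (in an unstressed syllable) is not met → [u].
/a/ — between /n/ and /s/, in an unstressed syllable — surfaces as [ə] (rule 1).
/t/ (between /s/ and /a/) is in the target of rule 2 but the environment (immediately before a stressed vowel) is not met → [t].
Rule 1 applies to /a/ (between /t/ and /n/: in an unstressed syllable) → [ə].
/i/ (word-final): in an unstressed syllable, so rule 1 applies → [ə].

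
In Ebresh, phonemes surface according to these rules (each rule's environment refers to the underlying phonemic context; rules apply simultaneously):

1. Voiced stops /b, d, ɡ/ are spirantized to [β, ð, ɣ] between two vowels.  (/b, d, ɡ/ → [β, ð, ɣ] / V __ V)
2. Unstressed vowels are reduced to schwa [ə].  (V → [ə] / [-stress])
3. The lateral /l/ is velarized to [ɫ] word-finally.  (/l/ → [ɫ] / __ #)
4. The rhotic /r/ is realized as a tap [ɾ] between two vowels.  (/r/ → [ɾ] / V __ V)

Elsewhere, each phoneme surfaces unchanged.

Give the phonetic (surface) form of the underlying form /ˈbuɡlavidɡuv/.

/b/ (word-initial) fails the environment for rule 1, so it stays [b].
/u/ (between /b/ and /ɡ/) is in the target of rule 2 but the environment (in an unstressed syllable) is not met → [u].
/ɡ/ — between /u/ and /l/; rule 1 does not apply here → [ɡ].
/l/ (between /ɡ/ and /a/): rule 3 targets it, but not word-finally → unchanged [l].
/a/ (between /l/ and /v/): in an unstressed syllable, so rule 2 applies → [ə].
Rule 2 applies to /i/ (between /v/ and /d/: in an unstressed syllable) → [ə].
/d/ (between /i/ and /ɡ/) fails the environment for rule 1, so it stays [d].
/ɡ/ — between /d/ and /u/; rule 1 does not apply here → [ɡ].
/u/ (between /ɡ/ and /v/): in an unstressed syllable, so rule 2 applies → [ə].

[ˈbuɡləvədɡəv]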